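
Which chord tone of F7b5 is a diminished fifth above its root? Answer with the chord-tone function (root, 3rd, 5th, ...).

5th

Spelling the chord: F–A–Cb–Eb.
The root is F. A diminished fifth above F is Cb.
Cb is the chord's 5th.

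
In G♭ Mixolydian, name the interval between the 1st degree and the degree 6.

major sixth

G♭ mixolydian: G♭ A♭ B♭ C♭ D♭ E♭ F♭.
So we need the interval from G♭ up to E♭.
Counting 6 letters and 9 half steps from G♭ gives a major sixth.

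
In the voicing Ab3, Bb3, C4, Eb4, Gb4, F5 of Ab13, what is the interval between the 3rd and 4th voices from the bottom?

Those voices are C4 and Eb4.
C up to Eb is 3 semitones, a half step narrower than a major third, so the interval is minor.

minor third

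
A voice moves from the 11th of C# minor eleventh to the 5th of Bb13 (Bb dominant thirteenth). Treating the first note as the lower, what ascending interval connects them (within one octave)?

d8

C# minor eleventh has F# as its 11th, and Bb13 (Bb dominant thirteenth) has F as its 5th.
From F# to F: 11 semitones over an octave = diminished.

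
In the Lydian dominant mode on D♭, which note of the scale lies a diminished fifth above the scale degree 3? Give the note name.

The scale is D♭ E♭ F G A♭ B♭ C♭.
The scale degree 3 is F; a diminished fifth above that is C♭ — scale degree 7.

Cb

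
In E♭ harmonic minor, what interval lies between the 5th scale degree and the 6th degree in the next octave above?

Spelling E♭ harmonic minor: E♭ F G♭ A♭ B♭ C♭ D.
The 5th scale degree is B♭ and the scale degree 6 (up an octave) is C♭.
B♭ up to C♭ is 13 semitones, a half step narrower than a major ninth, so the interval is minor.

minor 9th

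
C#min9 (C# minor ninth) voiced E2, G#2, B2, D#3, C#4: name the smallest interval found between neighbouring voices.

minor third

Adjacent intervals: E2→G#2 = major third; G#2→B2 = minor third; B2→D#3 = major third; D#3→C#4 = minor seventh.
The smallest is G#2 to B2, a minor third (3 semitones).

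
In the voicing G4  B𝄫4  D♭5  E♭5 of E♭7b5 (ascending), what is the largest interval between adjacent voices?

Adjacent intervals: G4→B𝄫4 = diminished third; B𝄫4→D♭5 = major third; D♭5→E♭5 = major second.
The largest is B𝄫4 to D♭5, a major third (4 semitones).

major third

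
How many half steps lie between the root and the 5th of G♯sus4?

G♯sus4 (G♯ sus4): G♯ C♯ D♯.
G♯ to D♯ is a perfect fifth: 7 semitones.

7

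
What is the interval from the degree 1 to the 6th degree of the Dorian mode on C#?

major sixth

The scale runs C# D# E F# G# A# B.
The degree 1 is C# and the scale degree 6 is A#.
From C# to A# is 9 semitones, exactly the major sixth.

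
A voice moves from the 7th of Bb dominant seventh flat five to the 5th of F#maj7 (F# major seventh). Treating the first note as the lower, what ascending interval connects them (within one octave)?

augmented third

The 7th of Bb dominant seventh flat five is Ab; the 5th of F#maj7 (F# major seventh) is C#.
From Ab to C#: 5 semitones over a third = augmented.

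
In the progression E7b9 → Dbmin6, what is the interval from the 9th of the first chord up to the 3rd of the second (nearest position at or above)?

diminished 8th

The 9th of E7b9 is F; the 3rd of Dbmin6 is Fb.
From F to Fb: 11 semitones over an octave = diminished.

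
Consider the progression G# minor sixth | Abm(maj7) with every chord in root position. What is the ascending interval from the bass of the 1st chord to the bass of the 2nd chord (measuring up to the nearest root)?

d2

The roots are G# and Ab.
From G# to Ab: 0 semitones over a second = diminished.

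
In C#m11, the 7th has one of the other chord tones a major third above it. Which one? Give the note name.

D#

Spelling the chord: C#, E, G#, B, D#, F#.
The 7th is B. A major third above B is D#.
D# is the chord's 9th.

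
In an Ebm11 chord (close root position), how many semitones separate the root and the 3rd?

3

Spelling the chord: Eb–Gb–Bb–Db–F–Ab.
Eb to Gb is a minor third: 3 semitones.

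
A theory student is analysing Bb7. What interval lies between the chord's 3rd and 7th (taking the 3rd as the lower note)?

diminished fifth

The chord tones of Bb7 (Bb dominant seventh) are Bb D F Ab.
The 3rd is D and the 7th is Ab.
From D to Ab: 6 semitones over a fifth = diminished.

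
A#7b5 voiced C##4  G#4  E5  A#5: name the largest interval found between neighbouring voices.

Adjacent intervals: C##4→G#4 = diminished fifth; G#4→E5 = minor sixth; E5→A#5 = augmented fourth.
The largest is G#4 to E5, a minor sixth (8 semitones).

m6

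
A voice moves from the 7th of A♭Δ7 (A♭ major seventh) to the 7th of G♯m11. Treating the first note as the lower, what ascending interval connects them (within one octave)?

M7

The 7th of A♭Δ7 (A♭ major seventh) is G; the 7th of G♯m11 is F♯.
From G to F♯ is 11 semitones, exactly the major seventh.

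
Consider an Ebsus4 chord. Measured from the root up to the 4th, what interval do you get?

The chord tones of Ebsus4 (Eb sus4) are Eb-Ab-Bb.
Root = Eb; 4th = Ab.
From Eb to Ab is 5 semitones, exactly the perfect fourth.

perfect 4th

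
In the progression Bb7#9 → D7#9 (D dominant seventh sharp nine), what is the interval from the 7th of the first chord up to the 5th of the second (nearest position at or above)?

augmented unison

Bb7#9 has Ab as its 7th, and D7#9 (D dominant seventh sharp nine) has A as its 5th.
1 letter names make it a unison; at 1 semitone (a half step wider than perfect) the quality is augmented.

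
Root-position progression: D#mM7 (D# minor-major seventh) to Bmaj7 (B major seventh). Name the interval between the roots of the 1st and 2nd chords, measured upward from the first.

minor sixth

The roots are D# and B.
6 letter names make it a sixth; at 8 semitones (a half step narrower than major) the quality is minor.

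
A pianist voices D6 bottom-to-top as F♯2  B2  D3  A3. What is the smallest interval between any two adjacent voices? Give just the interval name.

minor third

Adjacent intervals: F♯2→B2 = perfect fourth; B2→D3 = minor third; D3→A3 = perfect fifth.
The smallest is B2 to D3, a minor third (3 semitones).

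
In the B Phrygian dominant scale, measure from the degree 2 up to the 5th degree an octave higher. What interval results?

B phrygian dominant: B C D# E F# G A.
So we need the interval from C up to F#.
C up to F# is 18 semitones, a half step wider than a perfect eleventh, so the interval is augmented.

augmented eleventh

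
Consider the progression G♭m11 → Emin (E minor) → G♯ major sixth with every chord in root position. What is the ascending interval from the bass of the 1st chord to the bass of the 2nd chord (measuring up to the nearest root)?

A6

The roots are G♭ and E.
G♭ up to E is 10 semitones, a half step wider than a major sixth, so the interval is augmented.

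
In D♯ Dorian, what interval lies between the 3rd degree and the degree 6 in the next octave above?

Spelling D♯ Dorian: D♯ E♯ F♯ G♯ A♯ B♯ C♯.
3rd degree = F♯; 6th degree (up an octave) = B♯.
11 letter names make it an eleventh; at 18 semitones (a half step wider than perfect) the quality is augmented.

augmented 11th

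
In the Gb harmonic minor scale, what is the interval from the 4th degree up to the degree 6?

m3

Spelling the Gb harmonic minor scale: Gb Ab Bbb Cb Db Ebb F.
So we need the interval from Cb up to Ebb.
From Cb to Ebb: 3 semitones over a third = minor.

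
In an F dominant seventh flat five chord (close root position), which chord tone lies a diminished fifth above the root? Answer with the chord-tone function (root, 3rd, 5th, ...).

F7b5 (F dominant seventh flat five) is spelled F A C♭ E♭.
The root is F. A diminished fifth above F is C♭.
C♭ is the chord's 5th.

5th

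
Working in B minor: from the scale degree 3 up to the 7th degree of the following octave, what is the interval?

B natural minor: B C# D E F# G A.
That puts D below A.
D up to A spans 12 letter names and 19 semitones — a perfect twelfth.

perfect 12th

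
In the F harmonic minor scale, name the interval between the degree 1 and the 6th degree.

F harmonic minor: F G Ab Bb C Db E.
So we need the interval from F up to Db.
From F to Db: 8 semitones over a sixth = minor.

minor sixth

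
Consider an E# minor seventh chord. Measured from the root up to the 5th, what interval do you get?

Spelling the chord: E#-G#-B#-D#.
The root is E# and the 5th is B#.
From E# to B# is 7 semitones, exactly the perfect fifth.

perfect fifth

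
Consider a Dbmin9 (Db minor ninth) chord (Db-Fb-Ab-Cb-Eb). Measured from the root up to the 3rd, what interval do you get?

The root is Db and the 3rd is Fb.
3 letter names make it a third; at 3 semitones (a half step narrower than major) the quality is minor.

minor third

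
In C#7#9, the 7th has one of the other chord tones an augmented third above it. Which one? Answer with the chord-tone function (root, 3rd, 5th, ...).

9th

C#7#9 (C# dominant seventh sharp nine) is spelled C# E# G# B D##.
The 7th is B. An augmented third above B is D##.
D## is the chord's 9th.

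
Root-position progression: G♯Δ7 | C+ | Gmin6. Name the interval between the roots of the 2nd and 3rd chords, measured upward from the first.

perfect fifth

The roots are C and G.
C up to G spans 5 letter names and 7 semitones — a perfect fifth.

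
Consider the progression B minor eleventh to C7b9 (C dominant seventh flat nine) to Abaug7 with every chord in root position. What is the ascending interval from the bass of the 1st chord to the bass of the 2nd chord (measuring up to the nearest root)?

The roots are B and C.
B up to C is 1 semitone, a half step narrower than a major second, so the interval is minor.

minor second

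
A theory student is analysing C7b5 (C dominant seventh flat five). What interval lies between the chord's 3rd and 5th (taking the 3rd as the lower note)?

diminished 3rd

C7b5: C-E-Gb-Bb.
That puts E below Gb.
E up to Gb is 2 semitones, a whole step narrower than a major third, so the interval is diminished.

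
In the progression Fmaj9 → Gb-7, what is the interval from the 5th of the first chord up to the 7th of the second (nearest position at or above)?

d4

The 5th of Fmaj9 is C; the 7th of Gb-7 is Fb.
4 letter names make it a fourth; at 4 semitones (a half step narrower than perfect) the quality is diminished.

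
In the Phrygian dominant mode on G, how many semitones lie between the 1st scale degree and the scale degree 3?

4

The scale is G Ab B C D Eb F.
G up to B is a major third — 4 semitones.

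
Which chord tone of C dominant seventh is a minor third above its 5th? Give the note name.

Bb

Spelling the chord: C E G Bb.
The 5th is G. A minor third above G is Bb.
Bb is the chord's 7th.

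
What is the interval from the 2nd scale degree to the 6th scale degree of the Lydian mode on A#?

P5

The scale runs A# B# C## D## E# F## G##.
So we need the interval from B# up to F##.
From B# to F## is 7 semitones, exactly the perfect fifth.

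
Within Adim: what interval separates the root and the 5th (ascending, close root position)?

diminished fifth

A diminished: A C E♭.
The root is A and the 5th is E♭.
5 letter names make it a fifth; at 6 semitones (a half step narrower than perfect) the quality is diminished.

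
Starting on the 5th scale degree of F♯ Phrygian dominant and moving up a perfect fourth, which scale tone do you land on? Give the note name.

F#

The scale is F♯ G A♯ B C♯ D E.
The 5th scale degree is C♯; a perfect fourth above that is F♯ — scale degree 1.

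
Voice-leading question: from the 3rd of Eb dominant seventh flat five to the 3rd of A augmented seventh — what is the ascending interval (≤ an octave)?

augmented 4th

Eb dominant seventh flat five has G as its 3rd, and A augmented seventh has C# as its 3rd.
G up to C# is 6 semitones, a half step wider than a perfect fourth, so the interval is augmented.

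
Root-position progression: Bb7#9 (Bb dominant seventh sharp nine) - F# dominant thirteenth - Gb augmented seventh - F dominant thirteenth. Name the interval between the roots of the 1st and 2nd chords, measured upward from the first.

The roots are Bb and F#.
From Bb to F#: 8 semitones over a fifth = augmented.

augmented fifth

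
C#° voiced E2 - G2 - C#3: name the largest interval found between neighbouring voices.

Adjacent intervals: E2→G2 = minor third; G2→C#3 = augmented fourth.
The largest is G2 to C#3, an augmented fourth (6 semitones).

augmented fourth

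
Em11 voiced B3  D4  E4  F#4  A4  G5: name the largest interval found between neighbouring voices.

minor seventh

Adjacent intervals: B3→D4 = minor third; D4→E4 = major second; E4→F#4 = major second; F#4→A4 = minor third; A4→G5 = minor seventh.
The largest is A4 to G5, a minor seventh (10 semitones).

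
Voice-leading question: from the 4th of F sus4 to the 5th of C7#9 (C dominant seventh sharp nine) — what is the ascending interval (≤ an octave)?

major sixth

The 4th of F sus4 is Bb; the 5th of C7#9 (C dominant seventh sharp nine) is G.
Counting 6 letters and 9 half steps from Bb gives a major sixth.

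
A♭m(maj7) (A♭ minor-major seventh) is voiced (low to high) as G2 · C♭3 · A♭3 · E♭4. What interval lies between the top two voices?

Those voices are A♭3 and E♭4.
Counting 5 letters and 7 half steps from A♭ gives a perfect fifth.

perfect fifth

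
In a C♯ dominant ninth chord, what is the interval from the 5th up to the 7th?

C♯9: C♯–E♯–G♯–B–D♯.
That puts G♯ below B.
3 letter names make it a third; at 3 semitones (a half step narrower than major) the quality is minor.

minor 3rd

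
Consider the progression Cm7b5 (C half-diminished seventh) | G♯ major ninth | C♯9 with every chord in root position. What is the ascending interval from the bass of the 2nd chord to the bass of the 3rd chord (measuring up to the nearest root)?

The roots are G♯ and C♯.
G♯ up to C♯ spans 4 letter names and 5 semitones — a perfect fourth.

perfect 4th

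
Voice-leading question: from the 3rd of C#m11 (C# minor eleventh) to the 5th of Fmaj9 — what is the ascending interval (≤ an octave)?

minor sixth

The 3rd of C#m11 (C# minor eleventh) is E; the 5th of Fmaj9 is C.
E up to C is 8 semitones, a half step narrower than a major sixth, so the interval is minor.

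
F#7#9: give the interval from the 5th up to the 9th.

The chord tones of F#7#9 are F# A# C# E G##.
The 5th is C# and the 9th is G##.
From C# to G##: 8 semitones over a fifth = augmented.

augmented 5th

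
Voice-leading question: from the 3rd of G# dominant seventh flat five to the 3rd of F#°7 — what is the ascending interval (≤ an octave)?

d7

The 3rd of G# dominant seventh flat five is B#; the 3rd of F#°7 is A.
7 letter names make it a seventh; at 9 semitones (a whole step narrower than major) the quality is diminished.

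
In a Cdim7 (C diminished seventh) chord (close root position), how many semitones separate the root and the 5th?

6

Spelling the chord: C-Eb-Gb-Bbb.
C to Gb is a diminished fifth: 6 semitones.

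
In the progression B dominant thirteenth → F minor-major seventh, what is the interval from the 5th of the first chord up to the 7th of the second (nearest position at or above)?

minor seventh

The 5th of B dominant thirteenth is F#; the 7th of F minor-major seventh is E.
7 letter names make it a seventh; at 10 semitones (a half step narrower than major) the quality is minor.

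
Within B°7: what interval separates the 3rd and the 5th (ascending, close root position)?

The chord tones of B diminished seventh are B, D, F, Ab.
So we need the interval from D up to F.
D up to F is 3 semitones, a half step narrower than a major third, so the interval is minor.

m3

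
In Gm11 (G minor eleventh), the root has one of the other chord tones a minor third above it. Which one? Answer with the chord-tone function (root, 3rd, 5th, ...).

3rd

Gm11 (G minor eleventh) is spelled G, Bb, D, F, A, C.
The root is G. A minor third above G is Bb.
Bb is the chord's 3rd.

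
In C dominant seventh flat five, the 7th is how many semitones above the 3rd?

C7b5: C-E-Gb-Bb.
E to Bb is a diminished fifth: 6 semitones.

6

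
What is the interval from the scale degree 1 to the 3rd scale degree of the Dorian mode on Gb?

m3

Gb dorian: Gb Ab Bbb Cb Db Eb Fb.
Scale degree 1 = Gb; degree 3 = Bbb.
3 letter names make it a third; at 3 semitones (a half step narrower than major) the quality is minor.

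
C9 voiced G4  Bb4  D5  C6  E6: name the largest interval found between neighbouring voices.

Adjacent intervals: G4→Bb4 = minor third; Bb4→D5 = major third; D5→C6 = minor seventh; C6→E6 = major third.
The largest is D5 to C6, a minor seventh (10 semitones).

minor seventh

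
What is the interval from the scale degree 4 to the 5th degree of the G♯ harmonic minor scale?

The scale runs G♯ A♯ B C♯ D♯ E F𝄪.
The scale degree 4 is C♯ and the 5th scale degree is D♯.
From C♯ to D♯ is 2 semitones, exactly the major second.

major 2nd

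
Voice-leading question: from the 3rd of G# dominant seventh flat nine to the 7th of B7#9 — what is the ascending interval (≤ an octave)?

The 3rd of G# dominant seventh flat nine is B#; the 7th of B7#9 is A.
From B# to A: 9 semitones over a seventh = diminished.

diminished seventh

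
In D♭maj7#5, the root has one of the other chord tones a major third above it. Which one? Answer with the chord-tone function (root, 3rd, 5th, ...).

The chord tones of D♭maj7#5 are D♭, F, A, C.
The root is D♭. A major third above D♭ is F.
F is the chord's 3rd.

3rd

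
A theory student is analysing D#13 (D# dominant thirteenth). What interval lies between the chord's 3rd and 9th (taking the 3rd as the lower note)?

Spelling the chord: D#-F##-A#-C#-E#-B#.
So we need the interval from F## up to E#.
7 letter names make it a seventh; at 10 semitones (a half step narrower than major) the quality is minor.

minor seventh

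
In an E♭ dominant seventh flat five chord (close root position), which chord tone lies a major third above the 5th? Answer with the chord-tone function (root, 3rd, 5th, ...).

The chord tones of E♭7b5 (E♭ dominant seventh flat five) are E♭–G–B𝄫–D♭.
The 5th is B𝄫. A major third above B𝄫 is D♭.
D♭ is the chord's 7th.

7th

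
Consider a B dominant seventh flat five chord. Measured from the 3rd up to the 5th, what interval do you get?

d3

B dominant seventh flat five: B D# F A.
So we need the interval from D# up to F.
From D# to F: 2 semitones over a third = diminished.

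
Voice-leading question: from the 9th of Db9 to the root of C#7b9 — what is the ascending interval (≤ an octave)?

A6

Db9 has Eb as its 9th, and C#7b9 has C# as its root.
Eb up to C# is 10 semitones, a half step wider than a major sixth, so the interval is augmented.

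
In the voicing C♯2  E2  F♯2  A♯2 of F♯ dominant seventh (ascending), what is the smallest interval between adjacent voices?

Adjacent intervals: C♯2→E2 = minor third; E2→F♯2 = major second; F♯2→A♯2 = major third.
The smallest is E2 to F♯2, a major second (2 semitones).

major second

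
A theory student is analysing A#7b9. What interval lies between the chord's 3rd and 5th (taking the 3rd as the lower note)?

A#7b9: A# C## E# G# B.
The 3rd is C## and the 5th is E#.
From C## to E#: 3 semitones over a third = minor.

minor 3rd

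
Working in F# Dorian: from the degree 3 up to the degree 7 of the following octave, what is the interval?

Spelling F# Dorian: F# G# A B C# D# E.
That puts A below E.
From A to E is 19 semitones, exactly the perfect twelfth.

perfect 12th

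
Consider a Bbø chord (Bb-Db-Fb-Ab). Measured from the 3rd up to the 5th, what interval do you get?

That puts Db below Fb.
From Db to Fb: 3 semitones over a third = minor.

minor third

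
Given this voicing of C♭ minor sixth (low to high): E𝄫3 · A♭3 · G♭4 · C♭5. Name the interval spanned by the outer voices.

The outer voices are E𝄫3 and C♭5.
From E𝄫 to C♭ is 21 semitones, exactly the major thirteenth.

major thirteenth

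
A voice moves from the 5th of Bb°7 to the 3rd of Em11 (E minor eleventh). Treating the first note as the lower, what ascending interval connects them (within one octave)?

Bb°7 has Fb as its 5th, and Em11 (E minor eleventh) has G as its 3rd.
Fb up to G is 3 semitones, a half step wider than a major second, so the interval is augmented.

augmented second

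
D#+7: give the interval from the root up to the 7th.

minor seventh

D# augmented seventh: D#–F##–A##–C#.
So we need the interval from D# up to C#.
From D# to C#: 10 semitones over a seventh = minor.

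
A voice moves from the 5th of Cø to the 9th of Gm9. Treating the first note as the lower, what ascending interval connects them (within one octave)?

The 5th of Cø is G♭; the 9th of Gm9 is A.
2 letter names make it a second; at 3 semitones (a half step wider than major) the quality is augmented.

A2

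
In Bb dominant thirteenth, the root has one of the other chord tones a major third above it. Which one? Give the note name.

D

The chord tones of Bb dominant thirteenth are Bb, D, F, Ab, C, G.
The root is Bb. A major third above Bb is D.
D is the chord's 3rd.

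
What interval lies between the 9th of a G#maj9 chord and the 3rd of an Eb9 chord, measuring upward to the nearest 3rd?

diminished seventh

G#maj9 has A# as its 9th, and Eb9 has G as its 3rd.
A# up to G is 9 semitones, a whole step narrower than a major seventh, so the interval is diminished.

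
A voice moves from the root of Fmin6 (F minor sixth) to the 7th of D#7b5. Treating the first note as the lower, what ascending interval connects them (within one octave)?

The root of Fmin6 (F minor sixth) is F; the 7th of D#7b5 is C#.
F up to C# is 8 semitones, a half step wider than a perfect fifth, so the interval is augmented.

augmented fifth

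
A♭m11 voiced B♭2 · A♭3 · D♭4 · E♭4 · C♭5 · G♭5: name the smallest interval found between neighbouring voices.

Adjacent intervals: B♭2→A♭3 = minor seventh; A♭3→D♭4 = perfect fourth; D♭4→E♭4 = major second; E♭4→C♭5 = minor sixth; C♭5→G♭5 = perfect fifth.
The smallest is D♭4 to E♭4, a major second (2 semitones).

major second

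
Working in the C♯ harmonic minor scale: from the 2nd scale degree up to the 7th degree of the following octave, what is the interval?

M13

The scale runs C♯ D♯ E F♯ G♯ A B♯.
So we need the interval from D♯ up to B♯.
From D♯ to B♯ is 21 semitones, exactly the major thirteenth.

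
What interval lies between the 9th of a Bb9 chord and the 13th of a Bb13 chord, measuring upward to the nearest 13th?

P5

The 9th of Bb9 is C; the 13th of Bb13 is G.
Counting 5 letters and 7 half steps from C gives a perfect fifth.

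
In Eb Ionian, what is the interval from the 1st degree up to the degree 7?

major seventh

Spelling Eb Ionian: Eb F G Ab Bb C D.
So we need the interval from Eb up to D.
Eb up to D spans 7 letter names and 11 semitones — a major seventh.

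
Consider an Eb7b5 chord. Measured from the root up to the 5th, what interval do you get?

Eb7b5: Eb-G-Bbb-Db.
Root = Eb; 5th = Bbb.
Eb up to Bbb is 6 semitones, a half step narrower than a perfect fifth, so the interval is diminished.

diminished 5th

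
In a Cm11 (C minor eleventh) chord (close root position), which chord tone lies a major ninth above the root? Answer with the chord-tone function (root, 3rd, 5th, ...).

Spelling the chord: C, E♭, G, B♭, D, F.
The root is C. A major ninth above C is D.
D is the chord's 9th.

9th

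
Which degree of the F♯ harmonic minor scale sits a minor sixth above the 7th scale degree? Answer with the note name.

C#

The scale is F♯ G♯ A B C♯ D E♯.
The 7th scale degree is E♯; a minor sixth above that is C♯ — scale degree 5.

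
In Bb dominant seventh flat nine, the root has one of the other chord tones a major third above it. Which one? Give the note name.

The chord tones of Bb7b9 are Bb, D, F, Ab, Cb.
The root is Bb. A major third above Bb is D.
D is the chord's 3rd.

D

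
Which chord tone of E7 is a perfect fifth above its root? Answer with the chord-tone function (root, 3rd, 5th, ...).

5th

E dominant seventh: E G♯ B D.
The root is E. A perfect fifth above E is B.
B is the chord's 5th.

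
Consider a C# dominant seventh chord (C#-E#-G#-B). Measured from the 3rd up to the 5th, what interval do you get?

3rd = E#; 5th = G#.
From E# to G#: 3 semitones over a third = minor.

minor 3rd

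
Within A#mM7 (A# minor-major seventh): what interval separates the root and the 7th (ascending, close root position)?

A#m(maj7): A# C# E# G##.
That puts A# below G##.
A# up to G## spans 7 letter names and 11 semitones — a major seventh.

M7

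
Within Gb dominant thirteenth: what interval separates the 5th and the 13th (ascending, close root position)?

major 9th

The chord tones of Gb13 are Gb Bb Db Fb Ab Eb.
The 5th is Db and the 13th is Eb.
Db up to Eb spans 9 letter names and 14 semitones — a major ninth.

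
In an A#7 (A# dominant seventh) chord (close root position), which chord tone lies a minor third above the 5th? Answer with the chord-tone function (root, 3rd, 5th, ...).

A#7 is spelled A# C## E# G#.
The 5th is E#. A minor third above E# is G#.
G# is the chord's 7th.

7th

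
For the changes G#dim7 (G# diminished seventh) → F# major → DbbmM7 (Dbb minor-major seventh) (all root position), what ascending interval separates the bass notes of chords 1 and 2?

minor seventh

The roots are G# and F#.
From G# to F#: 10 semitones over a seventh = minor.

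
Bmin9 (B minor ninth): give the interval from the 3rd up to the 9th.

Bm9: B, D, F#, A, C#.
So we need the interval from D up to C#.
From D to C# is 11 semitones, exactly the major seventh.

M7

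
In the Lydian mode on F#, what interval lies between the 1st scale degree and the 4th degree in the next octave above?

The scale runs F# G# A# B# C# D# E#.
So we need the interval from F# up to B#.
11 letter names make it an eleventh; at 18 semitones (a half step wider than perfect) the quality is augmented.

A11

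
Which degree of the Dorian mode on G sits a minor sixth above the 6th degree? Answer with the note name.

C

The scale is G A Bb C D E F.
The 6th degree is E; a minor sixth above that is C — scale degree 4.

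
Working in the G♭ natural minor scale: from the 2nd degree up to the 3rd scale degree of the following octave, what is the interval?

minor ninth

G♭ natural minor: G♭ A♭ B𝄫 C♭ D♭ E𝄫 F♭.
2nd degree = A♭; 3rd degree (up an octave) = B𝄫.
9 letter names make it a ninth; at 13 semitones (a half step narrower than major) the quality is minor.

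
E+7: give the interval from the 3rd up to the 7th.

E augmented seventh: E, G♯, B♯, D.
That puts G♯ below D.
From G♯ to D: 6 semitones over a fifth = diminished.
That tritone between 3rd and 7th is what gives the dominant seventh its pull toward resolution.

diminished fifth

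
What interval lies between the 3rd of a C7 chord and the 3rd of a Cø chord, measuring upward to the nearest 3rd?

d8

The 3rd of C7 is E; the 3rd of Cø is Eb.
8 letter names make it an octave; at 11 semitones (a half step narrower than perfect) the quality is diminished.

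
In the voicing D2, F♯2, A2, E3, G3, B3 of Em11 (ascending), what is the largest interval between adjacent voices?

Adjacent intervals: D2→F♯2 = major third; F♯2→A2 = minor third; A2→E3 = perfect fifth; E3→G3 = minor third; G3→B3 = major third.
The largest is A2 to E3, a perfect fifth (7 semitones).

perfect 5th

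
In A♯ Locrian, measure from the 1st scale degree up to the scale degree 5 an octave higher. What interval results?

d12

A♯ locrian: A♯ B C♯ D♯ E F♯ G♯.
1st scale degree = A♯; degree 5 (up an octave) = E.
12 letter names make it a twelfth; at 18 semitones (a half step narrower than perfect) the quality is diminished.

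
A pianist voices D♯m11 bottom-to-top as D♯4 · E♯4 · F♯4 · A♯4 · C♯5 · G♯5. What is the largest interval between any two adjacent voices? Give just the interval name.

Adjacent intervals: D♯4→E♯4 = major second; E♯4→F♯4 = minor second; F♯4→A♯4 = major third; A♯4→C♯5 = minor third; C♯5→G♯5 = perfect fifth.
The largest is C♯5 to G♯5, a perfect fifth (7 semitones).

perfect 5th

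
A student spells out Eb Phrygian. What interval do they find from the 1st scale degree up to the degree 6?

minor sixth

Eb phrygian: Eb Fb Gb Ab Bb Cb Db.
1st scale degree = Eb; 6th scale degree = Cb.
6 letter names make it a sixth; at 8 semitones (a half step narrower than major) the quality is minor.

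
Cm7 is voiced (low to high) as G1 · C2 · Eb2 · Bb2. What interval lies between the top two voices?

perfect 5th

Those voices are Eb2 and Bb2.
From Eb to Bb is 7 semitones, exactly the perfect fifth.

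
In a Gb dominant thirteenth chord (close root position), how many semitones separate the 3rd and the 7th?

6

Gb13 is spelled Gb-Bb-Db-Fb-Ab-Eb.
Bb to Fb is a diminished fifth: 6 semitones.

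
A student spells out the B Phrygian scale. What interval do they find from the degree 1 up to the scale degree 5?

perfect fifth

B phrygian: B C D E F# G A.
So we need the interval from B up to F#.
B up to F# spans 5 letter names and 7 semitones — a perfect fifth.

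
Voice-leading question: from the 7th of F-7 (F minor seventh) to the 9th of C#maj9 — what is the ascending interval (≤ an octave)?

The 7th of F-7 (F minor seventh) is Eb; the 9th of C#maj9 is D#.
Eb up to D# is 12 semitones, a half step wider than a major seventh, so the interval is augmented.

augmented seventh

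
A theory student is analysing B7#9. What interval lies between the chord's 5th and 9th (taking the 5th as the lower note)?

augmented fifth

Spelling the chord: B-D#-F#-A-C##.
5th = F#; 9th = C##.
F# up to C## is 8 semitones, a half step wider than a perfect fifth, so the interval is augmented.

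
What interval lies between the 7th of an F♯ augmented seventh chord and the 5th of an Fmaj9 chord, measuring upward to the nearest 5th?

The 7th of F♯ augmented seventh is E; the 5th of Fmaj9 is C.
6 letter names make it a sixth; at 8 semitones (a half step narrower than major) the quality is minor.

minor sixth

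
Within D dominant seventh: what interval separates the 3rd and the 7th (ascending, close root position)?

D7 (D dominant seventh) is spelled D F# A C.
3rd = F#; 7th = C.
F# up to C is 6 semitones, a half step narrower than a perfect fifth, so the interval is diminished.

diminished fifth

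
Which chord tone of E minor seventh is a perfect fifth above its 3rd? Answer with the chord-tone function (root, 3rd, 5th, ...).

7th

Spelling the chord: E G B D.
The 3rd is G. A perfect fifth above G is D.
D is the chord's 7th.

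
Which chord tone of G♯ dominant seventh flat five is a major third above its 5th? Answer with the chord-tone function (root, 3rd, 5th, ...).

The chord tones of G♯7b5 are G♯, B♯, D, F♯.
The 5th is D. A major third above D is F♯.
F♯ is the chord's 7th.

7th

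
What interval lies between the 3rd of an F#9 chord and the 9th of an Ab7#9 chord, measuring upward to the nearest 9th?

minor 2nd

F#9 has A# as its 3rd, and Ab7#9 has B as its 9th.
2 letter names make it a second; at 1 semitone (a half step narrower than major) the quality is minor.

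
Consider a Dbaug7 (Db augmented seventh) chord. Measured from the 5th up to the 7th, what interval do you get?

diminished third

Dbaug7 is spelled Db-F-A-Cb.
5th = A; 7th = Cb.
From A to Cb: 2 semitones over a third = diminished.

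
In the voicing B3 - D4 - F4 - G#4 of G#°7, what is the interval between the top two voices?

Those voices are F4 and G#4.
2 letter names make it a second; at 3 semitones (a half step wider than major) the quality is augmented.

augmented second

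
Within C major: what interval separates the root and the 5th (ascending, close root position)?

P5

Spelling the chord: C, E, G.
Root = C; 5th = G.
From C to G is 7 semitones, exactly the perfect fifth.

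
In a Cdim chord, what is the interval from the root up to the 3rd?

The chord tones of C° are C E♭ G♭.
That puts C below E♭.
From C to E♭: 3 semitones over a third = minor.

minor third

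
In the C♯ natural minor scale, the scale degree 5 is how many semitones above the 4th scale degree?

The scale is C♯ D♯ E F♯ G♯ A B.
F♯ up to G♯ is a major second — 2 semitones.

2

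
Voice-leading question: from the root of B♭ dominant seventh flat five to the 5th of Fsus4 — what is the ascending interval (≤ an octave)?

major second

B♭ dominant seventh flat five has B♭ as its root, and Fsus4 has C as its 5th.
From B♭ to C is 2 semitones, exactly the major second.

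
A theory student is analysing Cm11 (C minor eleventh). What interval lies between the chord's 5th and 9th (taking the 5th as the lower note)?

perfect 5th

The chord tones of Cm11 (C minor eleventh) are C, Eb, G, Bb, D, F.
The 5th is G and the 9th is D.
Counting 5 letters and 7 half steps from G gives a perfect fifth.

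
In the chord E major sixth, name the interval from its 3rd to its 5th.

minor third

E major sixth is spelled E, G♯, B, C♯.
So we need the interval from G♯ up to B.
G♯ up to B is 3 semitones, a half step narrower than a major third, so the interval is minor.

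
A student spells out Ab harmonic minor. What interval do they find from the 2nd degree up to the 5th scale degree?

Ab harmonic minor: Ab Bb Cb Db Eb Fb G.
That puts Bb below Eb.
Counting 4 letters and 5 half steps from Bb gives a perfect fourth.

perfect 4th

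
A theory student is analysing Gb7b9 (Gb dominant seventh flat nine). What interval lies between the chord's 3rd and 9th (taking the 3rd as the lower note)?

Gb dominant seventh flat nine is spelled Gb-Bb-Db-Fb-Abb.
The 3rd is Bb and the 9th is Abb.
Bb up to Abb is 9 semitones, a whole step narrower than a major seventh, so the interval is diminished.

diminished seventh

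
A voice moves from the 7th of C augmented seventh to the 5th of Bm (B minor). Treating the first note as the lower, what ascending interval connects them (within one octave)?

C augmented seventh has B♭ as its 7th, and Bm (B minor) has F♯ as its 5th.
From B♭ to F♯: 8 semitones over a fifth = augmented.

augmented fifth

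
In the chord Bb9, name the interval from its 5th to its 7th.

minor third

Spelling the chord: Bb-D-F-Ab-C.
That puts F below Ab.
F up to Ab is 3 semitones, a half step narrower than a major third, so the interval is minor.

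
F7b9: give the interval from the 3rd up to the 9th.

diminished seventh

Spelling the chord: F A C E♭ G♭.
The 3rd is A and the 9th is G♭.
A up to G♭ is 9 semitones, a whole step narrower than a major seventh, so the interval is diminished.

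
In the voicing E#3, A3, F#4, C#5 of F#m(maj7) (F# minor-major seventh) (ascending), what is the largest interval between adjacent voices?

Adjacent intervals: E#3→A3 = diminished fourth; A3→F#4 = major sixth; F#4→C#5 = perfect fifth.
The largest is A3 to F#4, a major sixth (9 semitones).

major sixth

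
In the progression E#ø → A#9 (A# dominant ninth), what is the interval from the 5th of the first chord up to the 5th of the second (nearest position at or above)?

augmented fourth

The 5th of E#ø is B; the 5th of A#9 (A# dominant ninth) is E#.
4 letter names make it a fourth; at 6 semitones (a half step wider than perfect) the quality is augmented.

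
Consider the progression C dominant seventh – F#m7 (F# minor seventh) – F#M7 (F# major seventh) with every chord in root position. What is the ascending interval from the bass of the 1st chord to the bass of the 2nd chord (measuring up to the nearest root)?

A4

The roots are C and F#.
4 letter names make it a fourth; at 6 semitones (a half step wider than perfect) the quality is augmented.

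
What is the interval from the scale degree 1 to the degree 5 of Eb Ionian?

Spelling Eb Ionian: Eb F G Ab Bb C D.
That puts Eb below Bb.
Counting 5 letters and 7 half steps from Eb gives a perfect fifth.

perfect fifth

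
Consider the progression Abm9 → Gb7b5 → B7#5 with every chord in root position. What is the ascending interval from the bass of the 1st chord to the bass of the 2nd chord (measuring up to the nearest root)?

minor seventh

The roots are Ab and Gb.
7 letter names make it a seventh; at 10 semitones (a half step narrower than major) the quality is minor.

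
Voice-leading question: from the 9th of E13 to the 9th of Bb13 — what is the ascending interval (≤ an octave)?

d5

E13 has F# as its 9th, and Bb13 has C as its 9th.
5 letter names make it a fifth; at 6 semitones (a half step narrower than perfect) the quality is diminished.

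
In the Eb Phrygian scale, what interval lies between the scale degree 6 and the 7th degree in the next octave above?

The scale runs Eb Fb Gb Ab Bb Cb Db.
Scale degree 6 = Cb; 7th degree (up an octave) = Db.
Cb up to Db spans 9 letter names and 14 semitones — a major ninth.

major ninth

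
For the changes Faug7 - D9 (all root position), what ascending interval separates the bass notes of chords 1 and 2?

The roots are F and D.
From F to D is 9 semitones, exactly the major sixth.

major 6th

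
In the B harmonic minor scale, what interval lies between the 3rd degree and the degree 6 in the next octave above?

Spelling the B harmonic minor scale: B C♯ D E F♯ G A♯.
So we need the interval from D up to G.
From D to G is 17 semitones, exactly the perfect eleventh.

perfect eleventh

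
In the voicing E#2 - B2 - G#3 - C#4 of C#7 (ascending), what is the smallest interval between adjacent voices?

perfect fourth

Adjacent intervals: E#2→B2 = diminished fifth; B2→G#3 = major sixth; G#3→C#4 = perfect fourth.
The smallest is G#3 to C#4, a perfect fourth (5 semitones).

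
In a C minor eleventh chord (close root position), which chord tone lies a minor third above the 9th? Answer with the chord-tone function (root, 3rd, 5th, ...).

11th

Cm11: C, Eb, G, Bb, D, F.
The 9th is D. A minor third above D is F.
F is the chord's 11th.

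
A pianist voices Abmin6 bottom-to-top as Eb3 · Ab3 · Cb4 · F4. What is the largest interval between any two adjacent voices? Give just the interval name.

Adjacent intervals: Eb3→Ab3 = perfect fourth; Ab3→Cb4 = minor third; Cb4→F4 = augmented fourth.
The largest is Cb4 to F4, an augmented fourth (6 semitones).

augmented fourth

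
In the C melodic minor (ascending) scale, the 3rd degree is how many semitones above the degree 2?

1

The scale is C D E♭ F G A B.
D up to E♭ is a minor second — 1 semitone.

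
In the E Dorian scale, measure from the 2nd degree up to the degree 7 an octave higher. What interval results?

Spelling the E Dorian scale: E F# G A B C# D.
That puts F# below D.
From F# to D: 20 semitones over a thirteenth = minor.

minor thirteenth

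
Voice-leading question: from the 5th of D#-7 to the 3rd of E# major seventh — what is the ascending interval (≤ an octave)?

major seventh

D#-7 has A# as its 5th, and E# major seventh has G## as its 3rd.
From A# to G## is 11 semitones, exactly the major seventh.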